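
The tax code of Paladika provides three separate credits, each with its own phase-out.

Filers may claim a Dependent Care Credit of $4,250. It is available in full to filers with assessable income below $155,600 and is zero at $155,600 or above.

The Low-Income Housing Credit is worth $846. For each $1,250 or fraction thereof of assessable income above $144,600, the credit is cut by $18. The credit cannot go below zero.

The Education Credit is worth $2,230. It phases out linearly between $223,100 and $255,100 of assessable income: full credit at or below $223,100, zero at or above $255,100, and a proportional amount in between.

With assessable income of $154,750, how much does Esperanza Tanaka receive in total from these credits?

Dependent Care Credit: $154,750 is below the $155,600 cutoff, so the full $4,250 applies.
Low-Income Housing Credit: income exceeds $144,600 by $10,150, which is 9 full-or-partial $1,250 increments; reduction = 9 × $18 = $162, leaving $684.
Education Credit: $154,750 is at or below the $223,100 threshold, so the full $2,230 applies.
Total: $4,250 + $684 + $2,230 = $7,164.

$7,164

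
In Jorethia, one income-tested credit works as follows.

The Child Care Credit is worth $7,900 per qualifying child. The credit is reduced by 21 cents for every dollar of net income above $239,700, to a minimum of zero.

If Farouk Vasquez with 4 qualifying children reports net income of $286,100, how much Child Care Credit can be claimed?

$21,856

Child Care Credit: base = 4 × $7,900 = $31,600. 21% of the $46,400 excess over $239,700 is $9,744; credit = $31,600 − $9,744 = $21,856.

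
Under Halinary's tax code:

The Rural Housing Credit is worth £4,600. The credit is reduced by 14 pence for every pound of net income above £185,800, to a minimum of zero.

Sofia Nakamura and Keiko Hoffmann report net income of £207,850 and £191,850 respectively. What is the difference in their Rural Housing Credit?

£2,240

Sofia (£207,850): Rural Housing Credit: 14% of the £22,050 excess over £185,800 is £3,087; credit = £4,600 − £3,087 = £1,513.
Keiko (£191,850): Rural Housing Credit: 14% of the £6,050 excess over £185,800 is £847; credit = £4,600 − £847 = £3,753.
Difference: |£1,513 − £3,753| = £2,240.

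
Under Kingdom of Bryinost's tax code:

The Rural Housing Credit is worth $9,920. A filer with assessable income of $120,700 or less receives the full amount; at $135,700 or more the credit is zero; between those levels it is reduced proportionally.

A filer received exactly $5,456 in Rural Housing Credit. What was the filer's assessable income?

$5,456 is 5,456/9,920 of the full $9,920, so 4,464/9,920 of the $15,000 range has been used: income = $120,700 + $15,000 × 4,464/9,920 = $127,450.

$127,450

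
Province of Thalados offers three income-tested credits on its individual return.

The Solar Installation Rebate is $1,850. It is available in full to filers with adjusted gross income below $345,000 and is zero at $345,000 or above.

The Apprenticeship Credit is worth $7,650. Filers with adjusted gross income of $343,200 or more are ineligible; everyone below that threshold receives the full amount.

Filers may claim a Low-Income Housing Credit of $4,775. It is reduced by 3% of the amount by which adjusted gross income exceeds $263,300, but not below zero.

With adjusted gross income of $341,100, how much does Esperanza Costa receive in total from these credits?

$11,941

Solar Installation Rebate: $341,100 is below the $345,000 cutoff, so the full $1,850 applies.
Apprenticeship Credit: $341,100 is below the $343,200 cutoff, so the full $7,650 applies.
Low-Income Housing Credit: 3% of the $77,800 excess over $263,300 is $2,334; credit = $4,775 − $2,334 = $2,441.
Total: $1,850 + $7,650 + $2,441 = $11,941.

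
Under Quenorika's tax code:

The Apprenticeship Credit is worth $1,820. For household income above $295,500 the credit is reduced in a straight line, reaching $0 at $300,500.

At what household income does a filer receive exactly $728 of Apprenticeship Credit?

$728 is 728/1,820 of the full $1,820, so 1,092/1,820 of the $5,000 range has been used: income = $295,500 + $5,000 × 1,092/1,820 = $298,500.

$298,500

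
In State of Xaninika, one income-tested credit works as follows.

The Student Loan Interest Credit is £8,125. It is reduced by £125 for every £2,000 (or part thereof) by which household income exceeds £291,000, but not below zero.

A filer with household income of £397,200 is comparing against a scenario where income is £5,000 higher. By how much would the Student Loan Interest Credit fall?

£250

At £397,200 — income exceeds £291,000 by £106,200, which is 54 full-or-partial £2,000 increments; reduction = 54 × £125 = £6,750, leaving £1,375.
At £402,200 — income exceeds £291,000 by £111,200, which is 56 full-or-partial £2,000 increments; reduction = 56 × £125 = £7,000, leaving £1,125.
Lost: £1,375 − £1,125 = £250.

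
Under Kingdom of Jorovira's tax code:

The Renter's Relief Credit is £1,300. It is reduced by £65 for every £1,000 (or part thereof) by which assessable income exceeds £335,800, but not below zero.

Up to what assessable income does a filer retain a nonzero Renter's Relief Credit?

After 19 increments the reduction is 19 × £65 = £1,235, leaving £65; one more increment wipes it out. Increment 19 ends at excess 19 × £1,000 = £19,000, so the highest qualifying income is £335,800 + £19,000 = £354,800.

£354,800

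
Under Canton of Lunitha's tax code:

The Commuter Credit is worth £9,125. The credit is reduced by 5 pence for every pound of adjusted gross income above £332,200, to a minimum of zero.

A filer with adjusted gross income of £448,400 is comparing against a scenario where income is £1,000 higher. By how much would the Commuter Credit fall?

£50

At £448,400 — 5% of the £116,200 excess over £332,200 is £5,810; credit = £9,125 − £5,810 = £3,315.
At £449,400 — 5% of the £117,200 excess over £332,200 is £5,860; credit = £9,125 − £5,860 = £3,265.
Lost: £3,315 − £3,265 = £50.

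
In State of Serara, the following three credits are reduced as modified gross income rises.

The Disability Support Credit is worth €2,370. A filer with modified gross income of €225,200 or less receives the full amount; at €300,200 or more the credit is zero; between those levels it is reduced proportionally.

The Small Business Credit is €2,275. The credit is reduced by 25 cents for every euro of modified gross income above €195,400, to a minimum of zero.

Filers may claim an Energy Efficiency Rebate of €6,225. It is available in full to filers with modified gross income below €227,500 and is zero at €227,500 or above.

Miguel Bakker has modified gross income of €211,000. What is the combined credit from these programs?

€8,595

Disability Support Credit: €211,000 is at or below the €225,200 threshold, so the full €2,370 applies.
Small Business Credit: 25% of the €15,600 excess over €195,400 is €3,900 ≥ base, so the credit is €0.
Energy Efficiency Rebate: €211,000 is below the €227,500 cutoff, so the full €6,225 applies.
Total: €2,370 + €0 + €6,225 = €8,595.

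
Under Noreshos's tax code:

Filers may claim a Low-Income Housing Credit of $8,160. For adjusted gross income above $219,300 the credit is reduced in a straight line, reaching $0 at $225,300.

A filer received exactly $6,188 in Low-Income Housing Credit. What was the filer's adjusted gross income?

$220,750

$6,188 is 6,188/8,160 of the full $8,160, so 1,972/8,160 of the $6,000 range has been used: income = $219,300 + $6,000 × 1,972/8,160 = $220,750.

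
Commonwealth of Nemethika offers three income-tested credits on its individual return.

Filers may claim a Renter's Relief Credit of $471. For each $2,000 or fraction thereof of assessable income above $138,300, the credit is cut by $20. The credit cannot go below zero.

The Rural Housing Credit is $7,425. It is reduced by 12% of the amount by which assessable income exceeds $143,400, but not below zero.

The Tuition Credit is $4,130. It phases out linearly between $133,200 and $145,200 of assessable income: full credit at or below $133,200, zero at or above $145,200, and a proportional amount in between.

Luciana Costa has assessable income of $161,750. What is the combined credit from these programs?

$5,454

Renter's Relief Credit: income exceeds $138,300 by $23,450, which is 12 full-or-partial $2,000 increments; reduction = 12 × $20 = $240, leaving $231.
Rural Housing Credit: 12% of the $18,350 excess over $143,400 is $2,202; credit = $7,425 − $2,202 = $5,223.
Tuition Credit: $161,750 is at or above $145,200, so the credit is $0.
Total: $231 + $5,223 + $0 = $5,454.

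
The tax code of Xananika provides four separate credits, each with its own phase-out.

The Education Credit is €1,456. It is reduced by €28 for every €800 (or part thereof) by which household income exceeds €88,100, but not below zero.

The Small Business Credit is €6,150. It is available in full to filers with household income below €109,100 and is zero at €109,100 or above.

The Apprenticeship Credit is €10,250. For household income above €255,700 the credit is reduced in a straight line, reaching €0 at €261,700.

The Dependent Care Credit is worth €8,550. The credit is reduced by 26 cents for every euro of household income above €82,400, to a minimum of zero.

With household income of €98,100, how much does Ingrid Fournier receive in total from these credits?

€21,960

Education Credit: income exceeds €88,100 by €10,000, which is 13 full-or-partial €800 increments; reduction = 13 × €28 = €364, leaving €1,092.
Small Business Credit: €98,100 is below the €109,100 cutoff, so the full €6,150 applies.
Apprenticeship Credit: €98,100 is at or below the €255,700 threshold, so the full €10,250 applies.
Dependent Care Credit: 26% of the €15,700 excess over €82,400 is €4,082; credit = €8,550 − €4,082 = €4,468.
Total: €1,092 + €6,150 + €10,250 + €4,468 = €21,960.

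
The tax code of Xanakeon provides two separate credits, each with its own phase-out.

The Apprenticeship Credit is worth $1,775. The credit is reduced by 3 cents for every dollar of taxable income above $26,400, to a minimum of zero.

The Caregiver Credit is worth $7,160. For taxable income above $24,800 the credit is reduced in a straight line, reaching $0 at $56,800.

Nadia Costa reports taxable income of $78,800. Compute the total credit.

Apprenticeship Credit: 3% of the $52,400 excess over $26,400 is $1,572; credit = $1,775 − $1,572 = $203.
Caregiver Credit: $78,800 is at or above $56,800, so the credit is $0.
Total: $203 + $0 = $203.

$203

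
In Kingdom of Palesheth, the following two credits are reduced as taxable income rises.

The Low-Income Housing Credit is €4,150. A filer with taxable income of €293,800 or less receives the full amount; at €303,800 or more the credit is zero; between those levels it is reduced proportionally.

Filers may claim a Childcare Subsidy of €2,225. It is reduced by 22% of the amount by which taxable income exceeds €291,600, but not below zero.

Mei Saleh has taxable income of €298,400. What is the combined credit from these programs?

€2,970

Low-Income Housing Credit: €298,400 is €4,600 into a €10,000 phase-out range, leaving 5,400/10,000 of the credit: €4,150 × 5,400/10,000 = €2,241.
Childcare Subsidy: 22% of the €6,800 excess over €291,600 is €1,496; credit = €2,225 − €1,496 = €729.
Total: €2,241 + €729 = €2,970.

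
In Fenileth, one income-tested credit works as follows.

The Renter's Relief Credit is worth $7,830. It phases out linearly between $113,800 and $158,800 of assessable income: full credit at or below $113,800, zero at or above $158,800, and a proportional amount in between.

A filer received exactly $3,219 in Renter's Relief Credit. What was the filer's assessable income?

$3,219 is 3,219/7,830 of the full $7,830, so 4,611/7,830 of the $45,000 range has been used: income = $113,800 + $45,000 × 4,611/7,830 = $140,300.

$140,300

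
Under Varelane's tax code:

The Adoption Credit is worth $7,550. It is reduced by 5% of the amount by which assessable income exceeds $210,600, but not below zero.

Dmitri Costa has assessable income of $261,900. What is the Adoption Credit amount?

$4,985

Adoption Credit: 5% of the $51,300 excess over $210,600 is $2,565; credit = $7,550 − $2,565 = $4,985.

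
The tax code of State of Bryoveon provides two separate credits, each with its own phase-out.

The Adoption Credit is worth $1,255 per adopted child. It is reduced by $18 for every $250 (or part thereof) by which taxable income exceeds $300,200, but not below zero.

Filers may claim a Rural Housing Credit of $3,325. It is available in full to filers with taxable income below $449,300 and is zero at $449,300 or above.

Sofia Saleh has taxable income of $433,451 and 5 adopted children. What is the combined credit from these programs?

$3,325

Adoption Credit: base = 5 × $1,255 = $6,275. income exceeds $300,200 by $133,251 → 534 increments × $18 = $9,612 ≥ base, so the credit is $0.
Rural Housing Credit: $433,451 is below the $449,300 cutoff, so the full $3,325 applies.
Total: $0 + $3,325 = $3,325.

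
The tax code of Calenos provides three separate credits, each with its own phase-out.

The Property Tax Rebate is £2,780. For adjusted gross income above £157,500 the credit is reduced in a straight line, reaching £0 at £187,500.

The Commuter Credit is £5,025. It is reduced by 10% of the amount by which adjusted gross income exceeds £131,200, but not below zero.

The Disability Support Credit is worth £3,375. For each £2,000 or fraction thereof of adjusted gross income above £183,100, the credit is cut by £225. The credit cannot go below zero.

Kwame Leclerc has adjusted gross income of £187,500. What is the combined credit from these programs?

£2,700

Property Tax Rebate: £187,500 is at or above £187,500, so the credit is £0.
Commuter Credit: 10% of the £56,300 excess over £131,200 is £5,630 ≥ base, so the credit is £0.
Disability Support Credit: income exceeds £183,100 by £4,400, which is 3 full-or-partial £2,000 increments; reduction = 3 × £225 = £675, leaving £2,700.
Total: £0 + £0 + £2,700 = £2,700.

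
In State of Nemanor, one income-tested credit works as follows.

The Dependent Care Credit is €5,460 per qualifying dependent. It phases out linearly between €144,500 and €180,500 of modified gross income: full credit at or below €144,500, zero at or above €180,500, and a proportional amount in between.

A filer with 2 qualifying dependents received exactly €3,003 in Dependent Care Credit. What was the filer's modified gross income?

€170,600

Full credit = 2 × €5,460 = €10,920.
€3,003 is 3,003/10,920 of the full €10,920, so 7,917/10,920 of the €36,000 range has been used: income = €144,500 + €36,000 × 7,917/10,920 = €170,600.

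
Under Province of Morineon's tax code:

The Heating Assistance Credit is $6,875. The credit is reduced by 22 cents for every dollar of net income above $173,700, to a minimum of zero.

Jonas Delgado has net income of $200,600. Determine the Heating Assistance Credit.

$957

Heating Assistance Credit: 22% of the $26,900 excess over $173,700 is $5,918; credit = $6,875 − $5,918 = $957.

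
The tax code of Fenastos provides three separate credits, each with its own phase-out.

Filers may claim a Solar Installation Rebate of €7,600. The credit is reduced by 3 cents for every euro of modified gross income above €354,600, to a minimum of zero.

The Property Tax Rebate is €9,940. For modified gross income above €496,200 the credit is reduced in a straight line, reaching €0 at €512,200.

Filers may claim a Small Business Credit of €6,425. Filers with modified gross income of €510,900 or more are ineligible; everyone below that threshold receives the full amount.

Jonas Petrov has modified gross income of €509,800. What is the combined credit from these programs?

Solar Installation Rebate: 3% of the €155,200 excess over €354,600 is €4,656; credit = €7,600 − €4,656 = €2,944.
Property Tax Rebate: €509,800 is €13,600 into a €16,000 phase-out range, leaving 2,400/16,000 of the credit: €9,940 × 2,400/16,000 = €1,491.
Small Business Credit: €509,800 is below the €510,900 cutoff, so the full €6,425 applies.
Total: €2,944 + €1,491 + €6,425 = €10,860.

€10,860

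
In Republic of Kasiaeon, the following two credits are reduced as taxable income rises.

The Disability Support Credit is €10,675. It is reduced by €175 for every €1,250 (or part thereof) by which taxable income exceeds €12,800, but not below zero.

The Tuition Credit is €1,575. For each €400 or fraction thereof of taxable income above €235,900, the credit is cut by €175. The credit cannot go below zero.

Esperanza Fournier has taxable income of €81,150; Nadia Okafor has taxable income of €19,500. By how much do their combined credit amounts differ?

€8,575

Esperanza (€81,150): Disability Support Credit: income exceeds €12,800 by €68,350, which is 55 full-or-partial €1,250 increments; reduction = 55 × €175 = €9,625, leaving €1,050. Tuition Credit: €81,150 is at or below the €235,900 threshold, so the full €1,575 applies. total €1,050 + €1,575 = €2,625
Nadia (€19,500): Disability Support Credit: income exceeds €12,800 by €6,700, which is 6 full-or-partial €1,250 increments; reduction = 6 × €175 = €1,050, leaving €9,625. Tuition Credit: €19,500 is at or below the €235,900 threshold, so the full €1,575 applies. total €9,625 + €1,575 = €11,200
Difference: |€2,625 − €11,200| = €8,575.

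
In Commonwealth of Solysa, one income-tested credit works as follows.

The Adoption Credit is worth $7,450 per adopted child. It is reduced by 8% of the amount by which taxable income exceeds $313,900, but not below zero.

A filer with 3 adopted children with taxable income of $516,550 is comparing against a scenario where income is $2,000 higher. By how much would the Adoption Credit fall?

$160

At $516,550 — base = 3 × $7,450 = $22,350. 8% of the $202,650 excess over $313,900 is $16,212; credit = $22,350 − $16,212 = $6,138.
At $518,550 — base = 3 × $7,450 = $22,350. 8% of the $204,650 excess over $313,900 is $16,372; credit = $22,350 − $16,372 = $5,978.
Lost: $6,138 − $5,978 = $160.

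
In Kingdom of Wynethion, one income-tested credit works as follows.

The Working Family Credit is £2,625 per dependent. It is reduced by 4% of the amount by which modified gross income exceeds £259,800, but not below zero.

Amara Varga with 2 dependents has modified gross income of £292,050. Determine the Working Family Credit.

£3,960

Working Family Credit: base = 2 × £2,625 = £5,250. 4% of the £32,250 excess over £259,800 is £1,290; credit = £5,250 − £1,290 = £3,960.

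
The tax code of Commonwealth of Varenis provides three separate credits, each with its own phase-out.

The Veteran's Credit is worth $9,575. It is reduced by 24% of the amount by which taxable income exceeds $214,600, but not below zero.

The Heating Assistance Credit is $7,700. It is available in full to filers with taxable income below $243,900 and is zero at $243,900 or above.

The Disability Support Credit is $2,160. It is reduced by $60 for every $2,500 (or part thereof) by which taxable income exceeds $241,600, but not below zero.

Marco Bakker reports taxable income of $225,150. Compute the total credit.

Veteran's Credit: 24% of the $10,550 excess over $214,600 is $2,532; credit = $9,575 − $2,532 = $7,043.
Heating Assistance Credit: $225,150 is below the $243,900 cutoff, so the full $7,700 applies.
Disability Support Credit: $225,150 is at or below the $241,600 threshold, so the full $2,160 applies.
Total: $7,043 + $7,700 + $2,160 = $16,903.

$16,903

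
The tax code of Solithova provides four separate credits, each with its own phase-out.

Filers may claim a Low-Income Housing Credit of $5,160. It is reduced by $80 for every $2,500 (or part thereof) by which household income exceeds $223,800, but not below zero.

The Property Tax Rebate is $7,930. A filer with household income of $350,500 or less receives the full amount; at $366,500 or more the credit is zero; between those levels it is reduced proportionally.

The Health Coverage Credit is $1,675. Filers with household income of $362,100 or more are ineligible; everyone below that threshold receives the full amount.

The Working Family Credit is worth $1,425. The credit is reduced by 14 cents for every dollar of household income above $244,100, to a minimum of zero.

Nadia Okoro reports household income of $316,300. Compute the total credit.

$11,805

Low-Income Housing Credit: income exceeds $223,800 by $92,500, which is 37 full-or-partial $2,500 increments; reduction = 37 × $80 = $2,960, leaving $2,200.
Property Tax Rebate: $316,300 is at or below the $350,500 threshold, so the full $7,930 applies.
Health Coverage Credit: $316,300 is below the $362,100 cutoff, so the full $1,675 applies.
Working Family Credit: 14% of the $72,200 excess over $244,100 is $10,108 ≥ base, so the credit is $0.
Total: $2,200 + $7,930 + $1,675 + $0 = $11,805.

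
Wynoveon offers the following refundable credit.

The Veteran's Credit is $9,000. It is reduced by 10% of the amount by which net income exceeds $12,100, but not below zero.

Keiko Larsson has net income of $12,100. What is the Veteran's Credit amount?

Veteran's Credit: $12,100 is at or below the $12,100 threshold, so the full $9,000 applies.

$9,000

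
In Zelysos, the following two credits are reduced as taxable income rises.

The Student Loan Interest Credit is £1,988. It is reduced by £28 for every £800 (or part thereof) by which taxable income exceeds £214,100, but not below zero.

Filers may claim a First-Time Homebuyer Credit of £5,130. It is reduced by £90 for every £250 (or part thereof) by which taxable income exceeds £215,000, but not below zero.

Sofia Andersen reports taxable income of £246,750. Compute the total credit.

£840

Student Loan Interest Credit: income exceeds £214,100 by £32,650, which is 41 full-or-partial £800 increments; reduction = 41 × £28 = £1,148, leaving £840.
First-Time Homebuyer Credit: income exceeds £215,000 by £31,750 → 127 increments × £90 = £11,430 ≥ base, so the credit is £0.
Total: £840 + £0 = £840.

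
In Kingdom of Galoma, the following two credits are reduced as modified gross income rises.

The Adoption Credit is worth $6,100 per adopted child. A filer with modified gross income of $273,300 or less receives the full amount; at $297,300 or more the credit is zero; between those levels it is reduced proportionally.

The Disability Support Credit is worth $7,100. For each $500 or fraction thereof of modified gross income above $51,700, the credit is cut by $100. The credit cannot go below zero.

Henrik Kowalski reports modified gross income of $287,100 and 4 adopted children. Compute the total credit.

$10,370

Adoption Credit: base = 4 × $6,100 = $24,400. $287,100 is $13,800 into a $24,000 phase-out range, leaving 10,200/24,000 of the credit: $24,400 × 10,200/24,000 = $10,370.
Disability Support Credit: income exceeds $51,700 by $235,400 → 471 increments × $100 = $47,100 ≥ base, so the credit is $0.
Total: $10,370 + $0 = $10,370.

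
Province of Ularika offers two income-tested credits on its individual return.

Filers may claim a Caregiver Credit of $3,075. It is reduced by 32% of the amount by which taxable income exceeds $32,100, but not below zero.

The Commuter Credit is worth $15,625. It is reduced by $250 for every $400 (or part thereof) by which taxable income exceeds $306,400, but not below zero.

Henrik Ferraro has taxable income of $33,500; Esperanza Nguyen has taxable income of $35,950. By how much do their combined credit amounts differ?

Henrik ($33,500): Caregiver Credit: 32% of the $1,400 excess over $32,100 is $448; credit = $3,075 − $448 = $2,627. Commuter Credit: $33,500 is at or below the $306,400 threshold, so the full $15,625 applies. total $2,627 + $15,625 = $18,252
Esperanza ($35,950): Caregiver Credit: 32% of the $3,850 excess over $32,100 is $1,232; credit = $3,075 − $1,232 = $1,843. Commuter Credit: $35,950 is at or below the $306,400 threshold, so the full $15,625 applies. total $1,843 + $15,625 = $17,468
Difference: |$18,252 − $17,468| = $784.

$784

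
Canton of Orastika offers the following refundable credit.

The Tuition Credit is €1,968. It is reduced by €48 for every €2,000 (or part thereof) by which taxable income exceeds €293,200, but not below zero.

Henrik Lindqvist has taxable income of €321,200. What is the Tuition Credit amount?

€1,296

Tuition Credit: income exceeds €293,200 by €28,000, which is 14 full-or-partial €2,000 increments; reduction = 14 × €48 = €672, leaving €1,296.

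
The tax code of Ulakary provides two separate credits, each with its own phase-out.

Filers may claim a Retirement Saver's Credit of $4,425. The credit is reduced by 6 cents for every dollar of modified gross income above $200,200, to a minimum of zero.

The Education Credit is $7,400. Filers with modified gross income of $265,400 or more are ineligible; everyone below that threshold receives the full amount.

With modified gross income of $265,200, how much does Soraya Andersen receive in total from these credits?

Retirement Saver's Credit: 6% of the $65,000 excess over $200,200 is $3,900; credit = $4,425 − $3,900 = $525.
Education Credit: $265,200 is below the $265,400 cutoff, so the full $7,400 applies.
Total: $525 + $7,400 = $7,925.

$7,925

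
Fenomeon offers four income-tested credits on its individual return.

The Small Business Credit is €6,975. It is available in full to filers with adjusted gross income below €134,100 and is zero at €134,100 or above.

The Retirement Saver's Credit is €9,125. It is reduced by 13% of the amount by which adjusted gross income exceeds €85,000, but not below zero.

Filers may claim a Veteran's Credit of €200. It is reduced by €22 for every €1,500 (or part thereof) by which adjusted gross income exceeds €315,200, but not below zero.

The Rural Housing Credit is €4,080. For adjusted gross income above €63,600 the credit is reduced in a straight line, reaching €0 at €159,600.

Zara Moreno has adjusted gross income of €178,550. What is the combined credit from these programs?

€200

Small Business Credit: €178,550 meets or exceeds the €134,100 cutoff, so the credit is €0.
Retirement Saver's Credit: 13% of the €93,550 excess over €85,000 is €12,161.50 ≥ base, so the credit is €0.
Veteran's Credit: €178,550 is at or below the €315,200 threshold, so the full €200 applies.
Rural Housing Credit: €178,550 is at or above €159,600, so the credit is €0.
Total: €0 + €0 + €200 + €0 = €200.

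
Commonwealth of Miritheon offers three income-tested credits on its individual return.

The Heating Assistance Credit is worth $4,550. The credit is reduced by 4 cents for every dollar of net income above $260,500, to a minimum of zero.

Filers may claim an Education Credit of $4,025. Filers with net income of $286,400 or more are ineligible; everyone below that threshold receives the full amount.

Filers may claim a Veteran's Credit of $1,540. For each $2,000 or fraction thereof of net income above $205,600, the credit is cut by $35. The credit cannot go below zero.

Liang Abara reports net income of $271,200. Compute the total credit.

Heating Assistance Credit: 4% of the $10,700 excess over $260,500 is $428; credit = $4,550 − $428 = $4,122.
Education Credit: $271,200 is below the $286,400 cutoff, so the full $4,025 applies.
Veteran's Credit: income exceeds $205,600 by $65,600, which is 33 full-or-partial $2,000 increments; reduction = 33 × $35 = $1,155, leaving $385.
Total: $4,122 + $4,025 + $385 = $8,532.

$8,532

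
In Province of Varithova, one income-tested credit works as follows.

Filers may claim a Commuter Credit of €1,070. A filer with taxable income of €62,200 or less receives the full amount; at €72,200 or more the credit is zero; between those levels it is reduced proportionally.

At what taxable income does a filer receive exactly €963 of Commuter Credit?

€963 is 963/1,070 of the full €1,070, so 107/1,070 of the €10,000 range has been used: income = €62,200 + €10,000 × 107/1,070 = €63,200.

€63,200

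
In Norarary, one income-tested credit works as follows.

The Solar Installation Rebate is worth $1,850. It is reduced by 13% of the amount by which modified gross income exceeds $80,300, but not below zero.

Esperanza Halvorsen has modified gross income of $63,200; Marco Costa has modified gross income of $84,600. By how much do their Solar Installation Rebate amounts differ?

Esperanza ($63,200): Solar Installation Rebate: $63,200 is at or below the $80,300 threshold, so the full $1,850 applies.
Marco ($84,600): Solar Installation Rebate: 13% of the $4,300 excess over $80,300 is $559; credit = $1,850 − $559 = $1,291.
Difference: |$1,850 − $1,291| = $559.

$559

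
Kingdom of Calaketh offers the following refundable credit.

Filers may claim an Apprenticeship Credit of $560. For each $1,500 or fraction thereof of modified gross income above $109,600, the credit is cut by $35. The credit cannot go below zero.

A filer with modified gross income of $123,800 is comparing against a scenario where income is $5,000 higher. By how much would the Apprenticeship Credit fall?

$105

At $123,800 — income exceeds $109,600 by $14,200, which is 10 full-or-partial $1,500 increments; reduction = 10 × $35 = $350, leaving $210.
At $128,800 — income exceeds $109,600 by $19,200, which is 13 full-or-partial $1,500 increments; reduction = 13 × $35 = $455, leaving $105.
Lost: $210 − $105 = $105.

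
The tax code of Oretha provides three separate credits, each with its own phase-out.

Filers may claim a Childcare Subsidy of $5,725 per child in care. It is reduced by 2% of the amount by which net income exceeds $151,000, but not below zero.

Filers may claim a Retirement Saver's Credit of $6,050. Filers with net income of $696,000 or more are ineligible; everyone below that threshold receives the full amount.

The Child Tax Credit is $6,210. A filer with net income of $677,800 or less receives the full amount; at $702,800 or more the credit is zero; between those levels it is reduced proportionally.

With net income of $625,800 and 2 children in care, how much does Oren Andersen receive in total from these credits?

$14,214

Childcare Subsidy: base = 2 × $5,725 = $11,450. 2% of the $474,800 excess over $151,000 is $9,496; credit = $11,450 − $9,496 = $1,954.
Retirement Saver's Credit: $625,800 is below the $696,000 cutoff, so the full $6,050 applies.
Child Tax Credit: $625,800 is at or below the $677,800 threshold, so the full $6,210 applies.
Total: $1,954 + $6,050 + $6,210 = $14,214.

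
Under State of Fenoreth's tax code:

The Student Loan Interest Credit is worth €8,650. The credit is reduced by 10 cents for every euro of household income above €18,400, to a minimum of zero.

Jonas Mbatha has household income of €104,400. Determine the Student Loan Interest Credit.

€50

Student Loan Interest Credit: 10% of the €86,000 excess over €18,400 is €8,600; credit = €8,650 − €8,600 = €50.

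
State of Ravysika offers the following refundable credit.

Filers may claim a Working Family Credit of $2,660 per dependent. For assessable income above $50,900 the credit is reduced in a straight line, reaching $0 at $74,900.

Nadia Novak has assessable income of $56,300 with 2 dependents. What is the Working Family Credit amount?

$4,123

Working Family Credit: base = 2 × $2,660 = $5,320. $56,300 is $5,400 into a $24,000 phase-out range, leaving 18,600/24,000 of the credit: $5,320 × 18,600/24,000 = $4,123.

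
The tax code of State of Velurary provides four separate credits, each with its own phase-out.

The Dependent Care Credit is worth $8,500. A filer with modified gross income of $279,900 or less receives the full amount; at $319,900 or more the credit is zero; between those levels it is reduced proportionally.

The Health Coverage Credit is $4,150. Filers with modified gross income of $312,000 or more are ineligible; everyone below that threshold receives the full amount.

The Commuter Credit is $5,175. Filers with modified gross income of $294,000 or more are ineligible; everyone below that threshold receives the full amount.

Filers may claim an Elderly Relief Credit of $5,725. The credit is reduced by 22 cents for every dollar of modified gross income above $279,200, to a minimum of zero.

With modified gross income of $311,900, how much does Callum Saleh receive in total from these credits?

$5,850

Dependent Care Credit: $311,900 is $32,000 into a $40,000 phase-out range, leaving 8,000/40,000 of the credit: $8,500 × 8,000/40,000 = $1,700.
Health Coverage Credit: $311,900 is below the $312,000 cutoff, so the full $4,150 applies.
Commuter Credit: $311,900 meets or exceeds the $294,000 cutoff, so the credit is $0.
Elderly Relief Credit: 22% of the $32,700 excess over $279,200 is $7,194 ≥ base, so the credit is $0.
Total: $1,700 + $4,150 + $0 + $0 = $5,850.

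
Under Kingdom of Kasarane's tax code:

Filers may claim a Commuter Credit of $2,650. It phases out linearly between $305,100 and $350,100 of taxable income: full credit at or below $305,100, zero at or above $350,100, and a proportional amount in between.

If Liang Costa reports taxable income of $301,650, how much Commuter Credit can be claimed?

$2,650

Commuter Credit: $301,650 is at or below the $305,100 threshold, so the full $2,650 applies.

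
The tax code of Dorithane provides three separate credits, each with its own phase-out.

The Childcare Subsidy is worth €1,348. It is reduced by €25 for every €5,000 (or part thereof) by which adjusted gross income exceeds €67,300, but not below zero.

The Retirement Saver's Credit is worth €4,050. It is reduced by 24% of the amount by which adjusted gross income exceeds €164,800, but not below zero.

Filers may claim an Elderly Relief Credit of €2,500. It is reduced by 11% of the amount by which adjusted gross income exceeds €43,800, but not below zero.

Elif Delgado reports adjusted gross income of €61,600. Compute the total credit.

Childcare Subsidy: €61,600 is at or below the €67,300 threshold, so the full €1,348 applies.
Retirement Saver's Credit: €61,600 is at or below the €164,800 threshold, so the full €4,050 applies.
Elderly Relief Credit: 11% of the €17,800 excess over €43,800 is €1,958; credit = €2,500 − €1,958 = €542.
Total: €1,348 + €4,050 + €542 = €5,940.

€5,940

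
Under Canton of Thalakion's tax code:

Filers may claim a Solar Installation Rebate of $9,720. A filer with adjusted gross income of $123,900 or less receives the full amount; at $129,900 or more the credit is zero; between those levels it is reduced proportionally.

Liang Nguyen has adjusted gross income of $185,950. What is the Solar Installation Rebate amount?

Solar Installation Rebate: $185,950 is at or above $129,900, so the credit is $0.

$0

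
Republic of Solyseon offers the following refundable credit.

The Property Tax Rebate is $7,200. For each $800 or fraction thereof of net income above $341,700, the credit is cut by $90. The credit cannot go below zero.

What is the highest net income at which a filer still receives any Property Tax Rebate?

After 79 increments the reduction is 79 × $90 = $7,110, leaving $90; one more increment wipes it out. Increment 79 ends at excess 79 × $800 = $63,200, so the highest qualifying income is $341,700 + $63,200 = $404,900.

$404,900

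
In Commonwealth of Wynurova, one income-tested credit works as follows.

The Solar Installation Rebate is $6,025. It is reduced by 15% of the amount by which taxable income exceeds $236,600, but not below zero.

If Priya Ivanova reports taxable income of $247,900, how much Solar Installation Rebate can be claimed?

$4,330

Solar Installation Rebate: 15% of the $11,300 excess over $236,600 is $1,695; credit = $6,025 − $1,695 = $4,330.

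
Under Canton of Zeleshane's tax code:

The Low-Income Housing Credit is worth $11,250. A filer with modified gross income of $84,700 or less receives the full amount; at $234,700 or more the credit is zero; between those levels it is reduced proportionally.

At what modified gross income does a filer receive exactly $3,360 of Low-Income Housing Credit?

$3,360 is 3,360/11,250 of the full $11,250, so 7,890/11,250 of the $150,000 range has been used: income = $84,700 + $150,000 × 7,890/11,250 = $189,900.

$189,900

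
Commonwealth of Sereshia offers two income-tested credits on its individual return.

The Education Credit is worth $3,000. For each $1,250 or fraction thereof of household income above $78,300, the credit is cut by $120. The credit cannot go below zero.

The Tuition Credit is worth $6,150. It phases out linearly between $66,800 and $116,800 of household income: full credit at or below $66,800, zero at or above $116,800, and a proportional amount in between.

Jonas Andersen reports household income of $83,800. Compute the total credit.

$6,459

Education Credit: income exceeds $78,300 by $5,500, which is 5 full-or-partial $1,250 increments; reduction = 5 × $120 = $600, leaving $2,400.
Tuition Credit: $83,800 is $17,000 into a $50,000 phase-out range, leaving 33,000/50,000 of the credit: $6,150 × 33,000/50,000 = $4,059.
Total: $2,400 + $4,059 = $6,459.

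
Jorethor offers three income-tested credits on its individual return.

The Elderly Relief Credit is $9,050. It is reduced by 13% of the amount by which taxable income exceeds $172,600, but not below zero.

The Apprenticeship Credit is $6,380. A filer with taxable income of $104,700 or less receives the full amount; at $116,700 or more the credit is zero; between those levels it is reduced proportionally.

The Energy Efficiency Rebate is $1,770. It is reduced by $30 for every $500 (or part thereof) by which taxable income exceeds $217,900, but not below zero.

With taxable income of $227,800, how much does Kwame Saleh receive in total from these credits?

Elderly Relief Credit: 13% of the $55,200 excess over $172,600 is $7,176; credit = $9,050 − $7,176 = $1,874.
Apprenticeship Credit: $227,800 is at or above $116,700, so the credit is $0.
Energy Efficiency Rebate: income exceeds $217,900 by $9,900, which is 20 full-or-partial $500 increments; reduction = 20 × $30 = $600, leaving $1,170.
Total: $1,874 + $0 + $1,170 = $3,044.

$3,044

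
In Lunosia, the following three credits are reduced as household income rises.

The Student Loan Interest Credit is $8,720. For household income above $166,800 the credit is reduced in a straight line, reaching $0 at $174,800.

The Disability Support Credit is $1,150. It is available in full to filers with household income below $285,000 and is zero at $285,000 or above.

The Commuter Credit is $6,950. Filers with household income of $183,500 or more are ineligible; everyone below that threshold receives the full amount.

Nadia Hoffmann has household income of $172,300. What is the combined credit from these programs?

$10,825

Student Loan Interest Credit: $172,300 is $5,500 into a $8,000 phase-out range, leaving 2,500/8,000 of the credit: $8,720 × 2,500/8,000 = $2,725.
Disability Support Credit: $172,300 is below the $285,000 cutoff, so the full $1,150 applies.
Commuter Credit: $172,300 is below the $183,500 cutoff, so the full $6,950 applies.
Total: $2,725 + $1,150 + $6,950 = $10,825.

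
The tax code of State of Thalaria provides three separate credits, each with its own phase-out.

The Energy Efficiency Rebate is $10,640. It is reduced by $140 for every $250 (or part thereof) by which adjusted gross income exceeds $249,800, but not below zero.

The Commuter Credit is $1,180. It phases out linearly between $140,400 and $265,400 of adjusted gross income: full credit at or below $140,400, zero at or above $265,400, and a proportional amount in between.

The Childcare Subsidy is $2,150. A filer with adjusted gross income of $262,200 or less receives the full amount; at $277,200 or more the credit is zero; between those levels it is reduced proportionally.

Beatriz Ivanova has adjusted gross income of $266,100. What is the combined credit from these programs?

$2,991

Energy Efficiency Rebate: income exceeds $249,800 by $16,300, which is 66 full-or-partial $250 increments; reduction = 66 × $140 = $9,240, leaving $1,400.
Commuter Credit: $266,100 is at or above $265,400, so the credit is $0.
Childcare Subsidy: $266,100 is $3,900 into a $15,000 phase-out range, leaving 11,100/15,000 of the credit: $2,150 × 11,100/15,000 = $1,591.
Total: $1,400 + $0 + $1,591 = $2,991.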